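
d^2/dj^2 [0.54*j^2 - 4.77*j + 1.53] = 1.08000000000000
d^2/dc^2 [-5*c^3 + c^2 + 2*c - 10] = 2 - 30*c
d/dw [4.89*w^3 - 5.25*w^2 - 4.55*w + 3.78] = 14.67*w^2 - 10.5*w - 4.55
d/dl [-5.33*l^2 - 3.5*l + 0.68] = -10.66*l - 3.5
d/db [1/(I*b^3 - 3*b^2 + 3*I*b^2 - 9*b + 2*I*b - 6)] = (-3*I*b^2 + 6*b - 6*I*b + 9 - 2*I)/(I*b^3 - 3*b^2 + 3*I*b^2 - 9*b + 2*I*b - 6)^2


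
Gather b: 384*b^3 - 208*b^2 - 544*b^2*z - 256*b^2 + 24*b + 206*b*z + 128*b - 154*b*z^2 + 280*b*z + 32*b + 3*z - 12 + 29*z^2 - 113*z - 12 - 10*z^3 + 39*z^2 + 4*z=384*b^3 + b^2*(-544*z - 464) + b*(-154*z^2 + 486*z + 184) - 10*z^3 + 68*z^2 - 106*z - 24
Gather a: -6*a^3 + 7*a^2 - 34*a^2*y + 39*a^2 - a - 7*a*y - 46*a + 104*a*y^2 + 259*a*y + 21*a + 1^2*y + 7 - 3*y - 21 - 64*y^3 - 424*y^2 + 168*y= -6*a^3 + a^2*(46 - 34*y) + a*(104*y^2 + 252*y - 26) - 64*y^3 - 424*y^2 + 166*y - 14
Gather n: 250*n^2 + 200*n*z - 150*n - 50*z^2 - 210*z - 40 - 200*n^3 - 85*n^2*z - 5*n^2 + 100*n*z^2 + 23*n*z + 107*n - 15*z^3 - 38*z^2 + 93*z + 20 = -200*n^3 + n^2*(245 - 85*z) + n*(100*z^2 + 223*z - 43) - 15*z^3 - 88*z^2 - 117*z - 20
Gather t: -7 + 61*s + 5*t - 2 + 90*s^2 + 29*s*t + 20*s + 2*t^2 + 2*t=90*s^2 + 81*s + 2*t^2 + t*(29*s + 7) - 9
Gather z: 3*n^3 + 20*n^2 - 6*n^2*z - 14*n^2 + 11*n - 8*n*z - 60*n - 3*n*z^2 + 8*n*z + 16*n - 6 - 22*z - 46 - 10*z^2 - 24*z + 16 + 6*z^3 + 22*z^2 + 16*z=3*n^3 + 6*n^2 - 33*n + 6*z^3 + z^2*(12 - 3*n) + z*(-6*n^2 - 30) - 36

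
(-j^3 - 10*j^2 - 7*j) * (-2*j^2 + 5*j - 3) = 2*j^5 + 15*j^4 - 33*j^3 - 5*j^2 + 21*j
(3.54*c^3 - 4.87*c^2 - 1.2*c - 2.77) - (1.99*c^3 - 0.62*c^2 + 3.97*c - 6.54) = 1.55*c^3 - 4.25*c^2 - 5.17*c + 3.77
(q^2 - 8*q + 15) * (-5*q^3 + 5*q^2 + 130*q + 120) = -5*q^5 + 45*q^4 + 15*q^3 - 845*q^2 + 990*q + 1800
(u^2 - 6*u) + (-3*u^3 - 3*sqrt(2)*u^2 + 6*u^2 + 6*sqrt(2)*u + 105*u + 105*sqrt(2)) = -3*u^3 - 3*sqrt(2)*u^2 + 7*u^2 + 6*sqrt(2)*u + 99*u + 105*sqrt(2)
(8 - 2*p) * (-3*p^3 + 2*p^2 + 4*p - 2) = 6*p^4 - 28*p^3 + 8*p^2 + 36*p - 16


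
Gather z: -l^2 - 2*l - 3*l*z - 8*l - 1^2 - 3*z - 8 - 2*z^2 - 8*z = -l^2 - 10*l - 2*z^2 + z*(-3*l - 11) - 9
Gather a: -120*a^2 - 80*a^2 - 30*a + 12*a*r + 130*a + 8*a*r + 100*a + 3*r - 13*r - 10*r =-200*a^2 + a*(20*r + 200) - 20*r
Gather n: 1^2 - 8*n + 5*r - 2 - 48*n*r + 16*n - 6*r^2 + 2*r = n*(8 - 48*r) - 6*r^2 + 7*r - 1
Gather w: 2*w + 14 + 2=2*w + 16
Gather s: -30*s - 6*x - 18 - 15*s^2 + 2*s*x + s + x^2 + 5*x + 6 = -15*s^2 + s*(2*x - 29) + x^2 - x - 12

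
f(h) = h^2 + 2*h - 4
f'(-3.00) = -4.00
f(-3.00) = -1.00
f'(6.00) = 14.00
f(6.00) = 44.00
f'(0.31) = 2.62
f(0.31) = -3.28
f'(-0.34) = 1.32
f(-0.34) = -4.56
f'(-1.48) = -0.96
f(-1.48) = -4.77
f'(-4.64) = -7.28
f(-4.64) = 8.25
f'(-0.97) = 0.06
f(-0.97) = -5.00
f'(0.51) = 3.02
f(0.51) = -2.72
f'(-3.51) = -5.02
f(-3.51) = 1.30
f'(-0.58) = 0.84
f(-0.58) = -4.82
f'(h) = 2*h + 2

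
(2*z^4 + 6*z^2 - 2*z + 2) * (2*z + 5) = 4*z^5 + 10*z^4 + 12*z^3 + 26*z^2 - 6*z + 10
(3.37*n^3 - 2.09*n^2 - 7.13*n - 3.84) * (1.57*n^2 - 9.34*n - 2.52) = 5.2909*n^5 - 34.7571*n^4 - 0.165900000000004*n^3 + 65.8322*n^2 + 53.8332*n + 9.6768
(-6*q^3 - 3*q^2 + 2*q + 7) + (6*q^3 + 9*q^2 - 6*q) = 6*q^2 - 4*q + 7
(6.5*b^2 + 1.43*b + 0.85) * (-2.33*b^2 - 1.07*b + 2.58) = -15.145*b^4 - 10.2869*b^3 + 13.2594*b^2 + 2.7799*b + 2.193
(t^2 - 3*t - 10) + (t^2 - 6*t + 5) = 2*t^2 - 9*t - 5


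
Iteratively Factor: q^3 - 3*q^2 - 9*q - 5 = (q + 1)*(q^2 - 4*q - 5) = (q - 5)*(q + 1)*(q + 1)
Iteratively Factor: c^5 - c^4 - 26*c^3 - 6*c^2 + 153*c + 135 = (c + 3)*(c^4 - 4*c^3 - 14*c^2 + 36*c + 45) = (c + 3)^2*(c^3 - 7*c^2 + 7*c + 15) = (c - 5)*(c + 3)^2*(c^2 - 2*c - 3) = (c - 5)*(c + 1)*(c + 3)^2*(c - 3)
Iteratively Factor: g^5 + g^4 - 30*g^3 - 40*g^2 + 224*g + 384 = (g + 4)*(g^4 - 3*g^3 - 18*g^2 + 32*g + 96) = (g + 3)*(g + 4)*(g^3 - 6*g^2 + 32) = (g - 4)*(g + 3)*(g + 4)*(g^2 - 2*g - 8) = (g - 4)*(g + 2)*(g + 3)*(g + 4)*(g - 4)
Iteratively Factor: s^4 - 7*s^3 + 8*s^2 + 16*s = (s - 4)*(s^3 - 3*s^2 - 4*s) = (s - 4)^2*(s^2 + s) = (s - 4)^2*(s + 1)*(s)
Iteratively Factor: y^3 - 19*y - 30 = (y + 3)*(y^2 - 3*y - 10) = (y - 5)*(y + 3)*(y + 2)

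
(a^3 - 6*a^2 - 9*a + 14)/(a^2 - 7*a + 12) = (a^3 - 6*a^2 - 9*a + 14)/(a^2 - 7*a + 12)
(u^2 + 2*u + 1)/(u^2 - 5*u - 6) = (u + 1)/(u - 6)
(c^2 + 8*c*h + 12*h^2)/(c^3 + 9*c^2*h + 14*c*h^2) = (c + 6*h)/(c*(c + 7*h))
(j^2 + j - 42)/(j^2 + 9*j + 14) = (j - 6)/(j + 2)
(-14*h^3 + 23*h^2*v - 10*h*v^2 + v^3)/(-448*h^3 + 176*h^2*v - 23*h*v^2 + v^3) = (2*h^2 - 3*h*v + v^2)/(64*h^2 - 16*h*v + v^2)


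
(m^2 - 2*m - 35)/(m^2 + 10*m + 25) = (m - 7)/(m + 5)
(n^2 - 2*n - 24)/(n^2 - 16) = (n - 6)/(n - 4)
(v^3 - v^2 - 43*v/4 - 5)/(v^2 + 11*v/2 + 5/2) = (v^2 - 3*v/2 - 10)/(v + 5)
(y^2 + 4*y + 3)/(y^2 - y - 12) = (y + 1)/(y - 4)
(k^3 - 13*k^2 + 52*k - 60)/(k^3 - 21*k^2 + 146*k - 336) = (k^2 - 7*k + 10)/(k^2 - 15*k + 56)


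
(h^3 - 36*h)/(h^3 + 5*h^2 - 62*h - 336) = h*(h - 6)/(h^2 - h - 56)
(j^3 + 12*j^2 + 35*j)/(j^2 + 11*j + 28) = j*(j + 5)/(j + 4)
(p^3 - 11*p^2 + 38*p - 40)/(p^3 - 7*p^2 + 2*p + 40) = (p - 2)/(p + 2)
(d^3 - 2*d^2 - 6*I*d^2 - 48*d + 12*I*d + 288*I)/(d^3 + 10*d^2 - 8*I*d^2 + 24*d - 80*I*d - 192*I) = (d^2 + d*(-8 - 6*I) + 48*I)/(d^2 + d*(4 - 8*I) - 32*I)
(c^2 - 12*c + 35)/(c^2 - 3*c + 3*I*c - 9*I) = (c^2 - 12*c + 35)/(c^2 + 3*c*(-1 + I) - 9*I)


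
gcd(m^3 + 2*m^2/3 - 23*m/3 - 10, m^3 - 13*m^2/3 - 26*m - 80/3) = m^2 + 11*m/3 + 10/3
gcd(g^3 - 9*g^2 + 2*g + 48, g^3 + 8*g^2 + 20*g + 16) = g + 2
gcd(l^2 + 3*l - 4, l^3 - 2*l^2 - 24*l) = l + 4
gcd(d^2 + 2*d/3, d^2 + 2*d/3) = d^2 + 2*d/3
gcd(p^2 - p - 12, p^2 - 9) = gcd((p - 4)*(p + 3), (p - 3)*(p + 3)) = p + 3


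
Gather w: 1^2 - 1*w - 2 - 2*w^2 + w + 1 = -2*w^2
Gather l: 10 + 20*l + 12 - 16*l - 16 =4*l + 6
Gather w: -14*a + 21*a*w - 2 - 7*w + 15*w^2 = -14*a + 15*w^2 + w*(21*a - 7) - 2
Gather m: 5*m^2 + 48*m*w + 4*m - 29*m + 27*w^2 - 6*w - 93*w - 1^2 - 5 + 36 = 5*m^2 + m*(48*w - 25) + 27*w^2 - 99*w + 30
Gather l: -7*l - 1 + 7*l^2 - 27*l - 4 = 7*l^2 - 34*l - 5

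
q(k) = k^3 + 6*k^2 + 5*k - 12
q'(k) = 3*k^2 + 12*k + 5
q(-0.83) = -12.59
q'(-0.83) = -2.89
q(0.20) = -10.75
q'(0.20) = 7.52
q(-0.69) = -12.92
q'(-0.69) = -1.85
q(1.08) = 1.66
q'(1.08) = 21.46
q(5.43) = 352.16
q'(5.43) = 158.61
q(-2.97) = -0.12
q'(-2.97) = -4.18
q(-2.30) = -3.93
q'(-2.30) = -6.73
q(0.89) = -2.09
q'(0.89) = 18.06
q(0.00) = -12.00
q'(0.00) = 5.00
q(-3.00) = 0.00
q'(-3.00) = -4.00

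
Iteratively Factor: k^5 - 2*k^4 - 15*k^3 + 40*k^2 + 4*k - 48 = (k - 2)*(k^4 - 15*k^2 + 10*k + 24) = (k - 3)*(k - 2)*(k^3 + 3*k^2 - 6*k - 8) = (k - 3)*(k - 2)*(k + 1)*(k^2 + 2*k - 8) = (k - 3)*(k - 2)^2*(k + 1)*(k + 4)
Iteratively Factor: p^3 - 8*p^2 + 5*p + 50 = (p - 5)*(p^2 - 3*p - 10) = (p - 5)^2*(p + 2)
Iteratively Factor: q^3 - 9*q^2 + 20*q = (q - 4)*(q^2 - 5*q) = (q - 5)*(q - 4)*(q)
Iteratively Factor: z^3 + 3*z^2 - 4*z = (z)*(z^2 + 3*z - 4) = z*(z - 1)*(z + 4)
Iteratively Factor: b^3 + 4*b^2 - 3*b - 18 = (b + 3)*(b^2 + b - 6) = (b - 2)*(b + 3)*(b + 3)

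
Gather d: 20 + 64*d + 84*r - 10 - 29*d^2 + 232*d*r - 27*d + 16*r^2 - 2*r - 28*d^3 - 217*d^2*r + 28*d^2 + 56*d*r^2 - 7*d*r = -28*d^3 + d^2*(-217*r - 1) + d*(56*r^2 + 225*r + 37) + 16*r^2 + 82*r + 10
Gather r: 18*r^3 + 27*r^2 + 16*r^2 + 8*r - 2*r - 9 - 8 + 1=18*r^3 + 43*r^2 + 6*r - 16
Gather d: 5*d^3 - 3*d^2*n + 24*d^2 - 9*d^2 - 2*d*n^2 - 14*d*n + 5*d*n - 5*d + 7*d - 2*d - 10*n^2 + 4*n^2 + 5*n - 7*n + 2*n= 5*d^3 + d^2*(15 - 3*n) + d*(-2*n^2 - 9*n) - 6*n^2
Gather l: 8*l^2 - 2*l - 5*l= 8*l^2 - 7*l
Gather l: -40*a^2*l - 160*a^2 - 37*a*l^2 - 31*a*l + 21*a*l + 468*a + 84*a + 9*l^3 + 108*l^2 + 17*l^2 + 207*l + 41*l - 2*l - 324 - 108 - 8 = -160*a^2 + 552*a + 9*l^3 + l^2*(125 - 37*a) + l*(-40*a^2 - 10*a + 246) - 440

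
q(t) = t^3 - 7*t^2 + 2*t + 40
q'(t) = 3*t^2 - 14*t + 2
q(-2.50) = -24.38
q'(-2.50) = 55.75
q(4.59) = -1.59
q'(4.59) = 0.94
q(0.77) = 37.85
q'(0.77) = -7.00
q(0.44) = 39.61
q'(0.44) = -3.58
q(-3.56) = -100.95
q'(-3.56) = 89.86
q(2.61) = 15.31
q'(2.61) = -14.10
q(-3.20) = -70.85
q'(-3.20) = 77.52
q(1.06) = 35.45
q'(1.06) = -9.47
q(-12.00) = -2720.00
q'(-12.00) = 602.00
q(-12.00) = -2720.00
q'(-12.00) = 602.00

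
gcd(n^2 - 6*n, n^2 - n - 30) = n - 6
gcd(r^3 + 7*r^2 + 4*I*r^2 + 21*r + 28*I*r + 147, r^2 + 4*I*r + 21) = r^2 + 4*I*r + 21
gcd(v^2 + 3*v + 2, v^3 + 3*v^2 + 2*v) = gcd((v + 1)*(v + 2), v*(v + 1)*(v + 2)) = v^2 + 3*v + 2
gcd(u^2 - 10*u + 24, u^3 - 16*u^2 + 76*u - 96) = u - 6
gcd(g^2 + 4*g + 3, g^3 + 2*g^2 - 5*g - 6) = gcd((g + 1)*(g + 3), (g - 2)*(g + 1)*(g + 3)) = g^2 + 4*g + 3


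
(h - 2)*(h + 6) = h^2 + 4*h - 12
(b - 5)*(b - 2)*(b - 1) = b^3 - 8*b^2 + 17*b - 10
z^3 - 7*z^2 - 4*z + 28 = (z - 7)*(z - 2)*(z + 2)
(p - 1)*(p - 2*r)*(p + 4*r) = p^3 + 2*p^2*r - p^2 - 8*p*r^2 - 2*p*r + 8*r^2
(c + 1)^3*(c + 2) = c^4 + 5*c^3 + 9*c^2 + 7*c + 2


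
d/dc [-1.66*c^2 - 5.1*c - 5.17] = -3.32*c - 5.1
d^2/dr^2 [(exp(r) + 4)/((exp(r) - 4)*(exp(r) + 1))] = (exp(4*r) + 19*exp(3*r) - 12*exp(2*r) + 88*exp(r) - 32)*exp(r)/(exp(6*r) - 9*exp(5*r) + 15*exp(4*r) + 45*exp(3*r) - 60*exp(2*r) - 144*exp(r) - 64)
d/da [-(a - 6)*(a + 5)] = 1 - 2*a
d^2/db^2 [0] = 0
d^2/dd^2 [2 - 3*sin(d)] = 3*sin(d)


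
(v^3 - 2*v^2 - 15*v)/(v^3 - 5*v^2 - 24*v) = (v - 5)/(v - 8)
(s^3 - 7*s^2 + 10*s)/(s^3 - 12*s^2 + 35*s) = (s - 2)/(s - 7)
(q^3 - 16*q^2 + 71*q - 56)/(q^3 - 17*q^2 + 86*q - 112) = (q - 1)/(q - 2)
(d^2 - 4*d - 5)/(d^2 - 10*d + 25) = (d + 1)/(d - 5)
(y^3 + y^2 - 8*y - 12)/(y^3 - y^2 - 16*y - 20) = (y - 3)/(y - 5)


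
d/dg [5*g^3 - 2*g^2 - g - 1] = 15*g^2 - 4*g - 1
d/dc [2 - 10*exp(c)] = -10*exp(c)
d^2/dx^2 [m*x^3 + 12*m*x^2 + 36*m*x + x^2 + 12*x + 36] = 6*m*x + 24*m + 2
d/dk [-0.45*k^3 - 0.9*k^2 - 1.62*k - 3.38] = -1.35*k^2 - 1.8*k - 1.62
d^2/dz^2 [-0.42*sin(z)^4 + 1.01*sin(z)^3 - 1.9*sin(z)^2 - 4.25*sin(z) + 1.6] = 6.72*sin(z)^4 - 9.09*sin(z)^3 + 2.56*sin(z)^2 + 10.31*sin(z) - 3.8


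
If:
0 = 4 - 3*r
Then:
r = 4/3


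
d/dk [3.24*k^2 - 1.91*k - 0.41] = 6.48*k - 1.91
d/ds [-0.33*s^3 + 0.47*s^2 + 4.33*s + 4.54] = -0.99*s^2 + 0.94*s + 4.33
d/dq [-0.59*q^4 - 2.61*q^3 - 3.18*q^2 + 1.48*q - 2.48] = -2.36*q^3 - 7.83*q^2 - 6.36*q + 1.48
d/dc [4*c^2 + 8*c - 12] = 8*c + 8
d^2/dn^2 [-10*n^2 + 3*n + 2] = -20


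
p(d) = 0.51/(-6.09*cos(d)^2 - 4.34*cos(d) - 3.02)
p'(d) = 0.51*(-12.18*sin(d)*cos(d) - 4.34*sin(d))/(-6.09*cos(d)^2 - 4.34*cos(d) - 3.02)^2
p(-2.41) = -0.16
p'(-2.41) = -0.16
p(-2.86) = -0.11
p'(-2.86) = -0.05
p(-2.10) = -0.21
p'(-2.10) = -0.14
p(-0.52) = -0.04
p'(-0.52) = 0.03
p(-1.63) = -0.18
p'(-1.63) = 0.24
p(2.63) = -0.13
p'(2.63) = 0.10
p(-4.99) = -0.11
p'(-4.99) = -0.17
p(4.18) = -0.21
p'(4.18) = -0.14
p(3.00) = -0.11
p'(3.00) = 0.03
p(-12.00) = -0.05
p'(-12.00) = -0.03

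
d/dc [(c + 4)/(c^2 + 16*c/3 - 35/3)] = 3*(3*c^2 + 16*c - 2*(c + 4)*(3*c + 8) - 35)/(3*c^2 + 16*c - 35)^2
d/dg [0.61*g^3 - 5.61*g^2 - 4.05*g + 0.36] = 1.83*g^2 - 11.22*g - 4.05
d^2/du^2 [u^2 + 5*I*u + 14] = 2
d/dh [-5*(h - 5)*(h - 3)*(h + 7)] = -15*h^2 + 10*h + 205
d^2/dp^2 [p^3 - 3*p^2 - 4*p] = 6*p - 6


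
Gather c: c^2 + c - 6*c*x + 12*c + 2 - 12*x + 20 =c^2 + c*(13 - 6*x) - 12*x + 22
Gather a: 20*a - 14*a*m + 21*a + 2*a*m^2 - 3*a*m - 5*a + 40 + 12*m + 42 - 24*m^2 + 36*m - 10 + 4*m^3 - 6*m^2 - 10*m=a*(2*m^2 - 17*m + 36) + 4*m^3 - 30*m^2 + 38*m + 72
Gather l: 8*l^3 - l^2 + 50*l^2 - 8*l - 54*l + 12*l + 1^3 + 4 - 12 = 8*l^3 + 49*l^2 - 50*l - 7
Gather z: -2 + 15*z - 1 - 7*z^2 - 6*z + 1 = -7*z^2 + 9*z - 2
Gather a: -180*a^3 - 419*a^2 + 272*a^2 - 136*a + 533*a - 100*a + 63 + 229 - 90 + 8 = -180*a^3 - 147*a^2 + 297*a + 210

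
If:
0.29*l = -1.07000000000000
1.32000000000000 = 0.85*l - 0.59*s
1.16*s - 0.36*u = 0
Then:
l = -3.69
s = -7.55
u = -24.34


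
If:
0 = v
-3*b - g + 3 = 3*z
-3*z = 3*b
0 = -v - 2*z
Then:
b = 0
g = 3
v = 0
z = 0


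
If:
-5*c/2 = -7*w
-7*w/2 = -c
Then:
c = 0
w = 0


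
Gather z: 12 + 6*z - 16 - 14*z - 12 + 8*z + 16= 0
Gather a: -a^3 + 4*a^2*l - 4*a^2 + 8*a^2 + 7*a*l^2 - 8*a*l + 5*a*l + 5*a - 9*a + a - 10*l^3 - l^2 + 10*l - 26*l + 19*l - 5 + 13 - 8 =-a^3 + a^2*(4*l + 4) + a*(7*l^2 - 3*l - 3) - 10*l^3 - l^2 + 3*l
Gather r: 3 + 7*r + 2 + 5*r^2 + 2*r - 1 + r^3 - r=r^3 + 5*r^2 + 8*r + 4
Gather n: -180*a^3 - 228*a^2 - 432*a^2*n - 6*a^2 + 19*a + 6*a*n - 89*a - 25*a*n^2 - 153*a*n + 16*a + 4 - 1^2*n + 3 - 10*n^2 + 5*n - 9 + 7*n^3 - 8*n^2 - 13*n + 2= -180*a^3 - 234*a^2 - 54*a + 7*n^3 + n^2*(-25*a - 18) + n*(-432*a^2 - 147*a - 9)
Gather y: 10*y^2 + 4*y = 10*y^2 + 4*y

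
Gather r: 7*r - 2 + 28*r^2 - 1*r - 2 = 28*r^2 + 6*r - 4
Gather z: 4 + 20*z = 20*z + 4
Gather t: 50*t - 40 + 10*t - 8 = 60*t - 48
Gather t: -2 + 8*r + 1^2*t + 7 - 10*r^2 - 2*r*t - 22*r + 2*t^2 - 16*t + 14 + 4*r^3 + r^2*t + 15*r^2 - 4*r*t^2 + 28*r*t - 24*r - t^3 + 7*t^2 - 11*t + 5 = 4*r^3 + 5*r^2 - 38*r - t^3 + t^2*(9 - 4*r) + t*(r^2 + 26*r - 26) + 24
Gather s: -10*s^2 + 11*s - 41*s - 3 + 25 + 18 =-10*s^2 - 30*s + 40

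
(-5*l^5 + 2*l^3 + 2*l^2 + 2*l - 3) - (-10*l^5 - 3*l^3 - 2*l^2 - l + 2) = 5*l^5 + 5*l^3 + 4*l^2 + 3*l - 5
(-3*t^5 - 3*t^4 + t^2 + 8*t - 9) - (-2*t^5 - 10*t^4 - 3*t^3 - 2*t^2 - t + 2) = -t^5 + 7*t^4 + 3*t^3 + 3*t^2 + 9*t - 11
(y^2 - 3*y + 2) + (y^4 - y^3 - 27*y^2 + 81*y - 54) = y^4 - y^3 - 26*y^2 + 78*y - 52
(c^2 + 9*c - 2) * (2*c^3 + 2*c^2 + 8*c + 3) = 2*c^5 + 20*c^4 + 22*c^3 + 71*c^2 + 11*c - 6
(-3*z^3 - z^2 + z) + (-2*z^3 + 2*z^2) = -5*z^3 + z^2 + z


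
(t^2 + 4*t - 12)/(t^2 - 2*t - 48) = (t - 2)/(t - 8)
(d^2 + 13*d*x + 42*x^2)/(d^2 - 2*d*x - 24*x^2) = (-d^2 - 13*d*x - 42*x^2)/(-d^2 + 2*d*x + 24*x^2)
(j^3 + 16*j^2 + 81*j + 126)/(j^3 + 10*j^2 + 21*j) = (j + 6)/j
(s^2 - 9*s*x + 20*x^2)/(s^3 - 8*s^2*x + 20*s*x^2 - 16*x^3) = (s - 5*x)/(s^2 - 4*s*x + 4*x^2)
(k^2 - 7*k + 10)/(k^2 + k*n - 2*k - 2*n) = (k - 5)/(k + n)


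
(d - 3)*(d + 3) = d^2 - 9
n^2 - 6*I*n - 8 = (n - 4*I)*(n - 2*I)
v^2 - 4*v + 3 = (v - 3)*(v - 1)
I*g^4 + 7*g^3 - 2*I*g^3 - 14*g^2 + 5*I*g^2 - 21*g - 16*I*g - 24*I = (g - 3)*(g - 8*I)*(g + I)*(I*g + I)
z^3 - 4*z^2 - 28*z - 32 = (z - 8)*(z + 2)^2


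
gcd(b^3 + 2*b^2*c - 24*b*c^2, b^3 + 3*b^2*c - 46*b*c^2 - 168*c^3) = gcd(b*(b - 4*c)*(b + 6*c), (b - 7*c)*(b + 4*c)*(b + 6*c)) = b + 6*c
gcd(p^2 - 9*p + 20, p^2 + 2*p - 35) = p - 5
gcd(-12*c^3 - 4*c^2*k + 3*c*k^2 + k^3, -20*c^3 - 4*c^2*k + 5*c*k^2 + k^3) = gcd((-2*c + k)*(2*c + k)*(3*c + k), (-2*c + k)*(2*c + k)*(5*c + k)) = 4*c^2 - k^2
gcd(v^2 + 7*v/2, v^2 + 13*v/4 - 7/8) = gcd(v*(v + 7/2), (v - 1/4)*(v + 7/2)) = v + 7/2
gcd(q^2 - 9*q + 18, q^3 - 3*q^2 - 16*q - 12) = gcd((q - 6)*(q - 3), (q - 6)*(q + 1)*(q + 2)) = q - 6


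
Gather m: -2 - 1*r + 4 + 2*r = r + 2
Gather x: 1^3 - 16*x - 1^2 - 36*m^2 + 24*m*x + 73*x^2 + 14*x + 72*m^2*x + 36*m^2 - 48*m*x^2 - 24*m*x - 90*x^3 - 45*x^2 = -90*x^3 + x^2*(28 - 48*m) + x*(72*m^2 - 2)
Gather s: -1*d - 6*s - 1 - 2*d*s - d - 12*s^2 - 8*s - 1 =-2*d - 12*s^2 + s*(-2*d - 14) - 2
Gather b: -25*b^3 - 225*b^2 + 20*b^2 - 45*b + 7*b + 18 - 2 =-25*b^3 - 205*b^2 - 38*b + 16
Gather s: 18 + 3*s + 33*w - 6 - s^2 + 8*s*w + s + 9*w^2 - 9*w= -s^2 + s*(8*w + 4) + 9*w^2 + 24*w + 12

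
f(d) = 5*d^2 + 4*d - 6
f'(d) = 10*d + 4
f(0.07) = -5.70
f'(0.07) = 4.70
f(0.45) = -3.19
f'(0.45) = 8.50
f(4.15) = 96.71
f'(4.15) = 45.50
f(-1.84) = 3.57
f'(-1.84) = -14.40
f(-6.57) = 183.54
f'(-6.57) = -61.70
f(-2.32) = 11.63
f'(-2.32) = -19.20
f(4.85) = 131.01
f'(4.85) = 52.50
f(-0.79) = -6.04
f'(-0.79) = -3.90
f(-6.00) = 150.00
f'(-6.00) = -56.00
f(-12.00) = 666.00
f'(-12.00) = -116.00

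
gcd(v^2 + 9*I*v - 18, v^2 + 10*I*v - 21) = v + 3*I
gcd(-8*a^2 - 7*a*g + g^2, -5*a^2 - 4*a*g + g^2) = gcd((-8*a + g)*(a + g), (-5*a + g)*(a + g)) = a + g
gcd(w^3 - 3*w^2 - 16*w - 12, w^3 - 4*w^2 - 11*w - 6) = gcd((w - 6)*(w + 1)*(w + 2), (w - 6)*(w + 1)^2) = w^2 - 5*w - 6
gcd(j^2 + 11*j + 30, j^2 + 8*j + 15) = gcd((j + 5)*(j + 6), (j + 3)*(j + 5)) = j + 5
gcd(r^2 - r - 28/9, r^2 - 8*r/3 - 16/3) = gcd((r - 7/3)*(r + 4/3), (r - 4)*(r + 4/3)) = r + 4/3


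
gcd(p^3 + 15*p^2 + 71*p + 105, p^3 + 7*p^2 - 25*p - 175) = p^2 + 12*p + 35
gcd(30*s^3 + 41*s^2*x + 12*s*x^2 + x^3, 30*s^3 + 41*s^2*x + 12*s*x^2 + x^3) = 30*s^3 + 41*s^2*x + 12*s*x^2 + x^3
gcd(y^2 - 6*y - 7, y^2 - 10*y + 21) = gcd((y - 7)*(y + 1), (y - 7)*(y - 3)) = y - 7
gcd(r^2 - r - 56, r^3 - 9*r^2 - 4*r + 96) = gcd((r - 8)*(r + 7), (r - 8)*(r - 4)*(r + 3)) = r - 8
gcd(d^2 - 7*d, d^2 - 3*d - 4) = 1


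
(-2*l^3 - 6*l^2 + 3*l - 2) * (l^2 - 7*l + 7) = -2*l^5 + 8*l^4 + 31*l^3 - 65*l^2 + 35*l - 14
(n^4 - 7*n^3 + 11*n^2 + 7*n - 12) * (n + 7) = n^5 - 38*n^3 + 84*n^2 + 37*n - 84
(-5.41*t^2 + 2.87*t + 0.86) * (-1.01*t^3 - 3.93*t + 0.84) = 5.4641*t^5 - 2.8987*t^4 + 20.3927*t^3 - 15.8235*t^2 - 0.969*t + 0.7224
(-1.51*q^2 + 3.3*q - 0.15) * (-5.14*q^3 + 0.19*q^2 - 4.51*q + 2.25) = 7.7614*q^5 - 17.2489*q^4 + 8.2081*q^3 - 18.309*q^2 + 8.1015*q - 0.3375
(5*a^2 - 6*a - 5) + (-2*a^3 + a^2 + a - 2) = -2*a^3 + 6*a^2 - 5*a - 7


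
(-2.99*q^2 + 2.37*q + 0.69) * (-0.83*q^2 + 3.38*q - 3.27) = 2.4817*q^4 - 12.0733*q^3 + 17.2152*q^2 - 5.4177*q - 2.2563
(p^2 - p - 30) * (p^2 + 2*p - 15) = p^4 + p^3 - 47*p^2 - 45*p + 450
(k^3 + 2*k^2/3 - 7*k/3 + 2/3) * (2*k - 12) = 2*k^4 - 32*k^3/3 - 38*k^2/3 + 88*k/3 - 8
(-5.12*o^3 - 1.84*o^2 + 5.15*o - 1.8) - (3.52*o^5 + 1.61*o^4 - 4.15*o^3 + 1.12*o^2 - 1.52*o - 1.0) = -3.52*o^5 - 1.61*o^4 - 0.97*o^3 - 2.96*o^2 + 6.67*o - 0.8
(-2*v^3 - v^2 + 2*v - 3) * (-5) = 10*v^3 + 5*v^2 - 10*v + 15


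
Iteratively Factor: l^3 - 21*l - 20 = (l - 5)*(l^2 + 5*l + 4) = (l - 5)*(l + 4)*(l + 1)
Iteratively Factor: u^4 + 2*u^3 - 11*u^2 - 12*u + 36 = (u - 2)*(u^3 + 4*u^2 - 3*u - 18) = (u - 2)*(u + 3)*(u^2 + u - 6) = (u - 2)*(u + 3)^2*(u - 2)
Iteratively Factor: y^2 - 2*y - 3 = (y + 1)*(y - 3)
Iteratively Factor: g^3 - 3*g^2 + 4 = (g + 1)*(g^2 - 4*g + 4) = (g - 2)*(g + 1)*(g - 2)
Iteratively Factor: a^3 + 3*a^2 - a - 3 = (a + 3)*(a^2 - 1) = (a + 1)*(a + 3)*(a - 1)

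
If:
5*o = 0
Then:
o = 0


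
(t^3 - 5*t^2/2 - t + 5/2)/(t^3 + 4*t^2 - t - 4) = (t - 5/2)/(t + 4)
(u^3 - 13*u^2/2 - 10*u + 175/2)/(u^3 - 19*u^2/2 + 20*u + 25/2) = (2*u + 7)/(2*u + 1)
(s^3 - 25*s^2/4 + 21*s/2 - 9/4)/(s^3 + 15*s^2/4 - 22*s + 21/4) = (s - 3)/(s + 7)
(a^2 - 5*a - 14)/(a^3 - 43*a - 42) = (a + 2)/(a^2 + 7*a + 6)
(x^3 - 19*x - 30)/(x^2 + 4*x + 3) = (x^2 - 3*x - 10)/(x + 1)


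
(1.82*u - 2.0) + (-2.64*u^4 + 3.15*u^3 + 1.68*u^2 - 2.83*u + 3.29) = -2.64*u^4 + 3.15*u^3 + 1.68*u^2 - 1.01*u + 1.29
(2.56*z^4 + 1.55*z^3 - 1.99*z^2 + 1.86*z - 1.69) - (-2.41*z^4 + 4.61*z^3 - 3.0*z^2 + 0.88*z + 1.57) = 4.97*z^4 - 3.06*z^3 + 1.01*z^2 + 0.98*z - 3.26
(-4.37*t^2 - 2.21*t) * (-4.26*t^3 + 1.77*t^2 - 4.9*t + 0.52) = 18.6162*t^5 + 1.6797*t^4 + 17.5013*t^3 + 8.5566*t^2 - 1.1492*t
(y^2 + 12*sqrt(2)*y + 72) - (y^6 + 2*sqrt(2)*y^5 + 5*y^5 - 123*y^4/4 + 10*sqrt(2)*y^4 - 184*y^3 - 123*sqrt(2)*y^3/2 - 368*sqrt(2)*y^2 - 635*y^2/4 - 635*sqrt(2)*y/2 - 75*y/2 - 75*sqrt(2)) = -y^6 - 5*y^5 - 2*sqrt(2)*y^5 - 10*sqrt(2)*y^4 + 123*y^4/4 + 123*sqrt(2)*y^3/2 + 184*y^3 + 639*y^2/4 + 368*sqrt(2)*y^2 + 75*y/2 + 659*sqrt(2)*y/2 + 72 + 75*sqrt(2)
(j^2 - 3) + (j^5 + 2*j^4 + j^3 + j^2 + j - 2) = j^5 + 2*j^4 + j^3 + 2*j^2 + j - 5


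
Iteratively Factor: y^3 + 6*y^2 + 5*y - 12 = (y - 1)*(y^2 + 7*y + 12) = (y - 1)*(y + 4)*(y + 3)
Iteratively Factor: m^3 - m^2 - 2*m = (m)*(m^2 - m - 2) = m*(m + 1)*(m - 2)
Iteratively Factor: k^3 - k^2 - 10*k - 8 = (k + 1)*(k^2 - 2*k - 8) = (k - 4)*(k + 1)*(k + 2)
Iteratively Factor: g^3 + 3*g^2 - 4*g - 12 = (g + 3)*(g^2 - 4) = (g - 2)*(g + 3)*(g + 2)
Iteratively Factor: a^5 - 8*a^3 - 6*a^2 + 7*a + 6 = (a + 1)*(a^4 - a^3 - 7*a^2 + a + 6) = (a - 3)*(a + 1)*(a^3 + 2*a^2 - a - 2) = (a - 3)*(a + 1)*(a + 2)*(a^2 - 1) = (a - 3)*(a + 1)^2*(a + 2)*(a - 1)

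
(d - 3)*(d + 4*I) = d^2 - 3*d + 4*I*d - 12*I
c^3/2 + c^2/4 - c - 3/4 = (c/2 + 1/2)*(c - 3/2)*(c + 1)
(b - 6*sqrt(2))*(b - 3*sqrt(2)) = b^2 - 9*sqrt(2)*b + 36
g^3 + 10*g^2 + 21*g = g*(g + 3)*(g + 7)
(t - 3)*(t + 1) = t^2 - 2*t - 3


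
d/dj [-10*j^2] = -20*j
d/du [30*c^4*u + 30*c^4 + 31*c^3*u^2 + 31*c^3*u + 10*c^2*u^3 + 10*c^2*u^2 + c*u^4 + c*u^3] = c*(30*c^3 + 62*c^2*u + 31*c^2 + 30*c*u^2 + 20*c*u + 4*u^3 + 3*u^2)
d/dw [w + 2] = 1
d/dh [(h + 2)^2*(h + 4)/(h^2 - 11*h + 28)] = (h^4 - 22*h^3 - 24*h^2 + 416*h + 736)/(h^4 - 22*h^3 + 177*h^2 - 616*h + 784)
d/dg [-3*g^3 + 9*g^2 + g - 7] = -9*g^2 + 18*g + 1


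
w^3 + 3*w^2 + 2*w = w*(w + 1)*(w + 2)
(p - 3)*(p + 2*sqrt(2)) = p^2 - 3*p + 2*sqrt(2)*p - 6*sqrt(2)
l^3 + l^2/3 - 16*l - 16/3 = (l - 4)*(l + 1/3)*(l + 4)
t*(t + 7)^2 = t^3 + 14*t^2 + 49*t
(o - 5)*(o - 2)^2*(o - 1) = o^4 - 10*o^3 + 33*o^2 - 44*o + 20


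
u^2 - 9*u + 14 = (u - 7)*(u - 2)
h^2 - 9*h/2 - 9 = (h - 6)*(h + 3/2)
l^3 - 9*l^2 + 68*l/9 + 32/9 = (l - 8)*(l - 4/3)*(l + 1/3)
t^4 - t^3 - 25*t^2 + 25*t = t*(t - 5)*(t - 1)*(t + 5)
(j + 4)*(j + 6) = j^2 + 10*j + 24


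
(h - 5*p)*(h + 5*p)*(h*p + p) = h^3*p + h^2*p - 25*h*p^3 - 25*p^3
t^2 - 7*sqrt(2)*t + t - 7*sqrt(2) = (t + 1)*(t - 7*sqrt(2))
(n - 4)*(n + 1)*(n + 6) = n^3 + 3*n^2 - 22*n - 24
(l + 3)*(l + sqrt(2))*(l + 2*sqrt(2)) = l^3 + 3*l^2 + 3*sqrt(2)*l^2 + 4*l + 9*sqrt(2)*l + 12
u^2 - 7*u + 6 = (u - 6)*(u - 1)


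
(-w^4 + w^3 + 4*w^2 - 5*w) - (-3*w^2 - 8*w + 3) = -w^4 + w^3 + 7*w^2 + 3*w - 3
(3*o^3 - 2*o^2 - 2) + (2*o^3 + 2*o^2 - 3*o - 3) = 5*o^3 - 3*o - 5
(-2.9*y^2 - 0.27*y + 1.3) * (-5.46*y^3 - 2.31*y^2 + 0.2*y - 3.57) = 15.834*y^5 + 8.1732*y^4 - 7.0543*y^3 + 7.296*y^2 + 1.2239*y - 4.641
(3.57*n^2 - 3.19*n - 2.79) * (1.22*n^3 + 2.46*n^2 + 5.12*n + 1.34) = 4.3554*n^5 + 4.8904*n^4 + 7.0272*n^3 - 18.4124*n^2 - 18.5594*n - 3.7386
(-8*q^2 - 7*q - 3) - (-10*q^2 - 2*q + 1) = 2*q^2 - 5*q - 4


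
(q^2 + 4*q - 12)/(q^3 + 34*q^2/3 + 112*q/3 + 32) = 3*(q - 2)/(3*q^2 + 16*q + 16)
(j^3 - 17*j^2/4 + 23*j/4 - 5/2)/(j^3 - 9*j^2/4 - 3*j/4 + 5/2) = (j - 1)/(j + 1)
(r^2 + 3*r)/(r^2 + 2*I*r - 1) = r*(r + 3)/(r^2 + 2*I*r - 1)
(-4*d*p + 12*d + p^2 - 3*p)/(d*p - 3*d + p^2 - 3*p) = (-4*d + p)/(d + p)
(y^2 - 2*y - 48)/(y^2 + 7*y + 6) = (y - 8)/(y + 1)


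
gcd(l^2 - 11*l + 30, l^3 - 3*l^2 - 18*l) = l - 6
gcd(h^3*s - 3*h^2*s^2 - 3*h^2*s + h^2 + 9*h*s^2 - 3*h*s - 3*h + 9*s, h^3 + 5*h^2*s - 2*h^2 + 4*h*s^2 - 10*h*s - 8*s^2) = 1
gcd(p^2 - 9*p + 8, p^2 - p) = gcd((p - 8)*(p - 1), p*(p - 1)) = p - 1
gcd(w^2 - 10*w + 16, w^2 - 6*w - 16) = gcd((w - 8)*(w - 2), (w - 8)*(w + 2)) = w - 8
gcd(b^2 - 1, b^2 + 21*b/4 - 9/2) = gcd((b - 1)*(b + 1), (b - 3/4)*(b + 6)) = 1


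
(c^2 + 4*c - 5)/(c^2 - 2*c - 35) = (c - 1)/(c - 7)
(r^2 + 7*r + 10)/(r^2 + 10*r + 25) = (r + 2)/(r + 5)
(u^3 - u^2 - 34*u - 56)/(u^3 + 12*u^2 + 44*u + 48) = (u - 7)/(u + 6)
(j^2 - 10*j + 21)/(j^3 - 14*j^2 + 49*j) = (j - 3)/(j*(j - 7))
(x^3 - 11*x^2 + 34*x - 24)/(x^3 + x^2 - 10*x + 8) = (x^2 - 10*x + 24)/(x^2 + 2*x - 8)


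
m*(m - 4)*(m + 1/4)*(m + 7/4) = m^4 - 2*m^3 - 121*m^2/16 - 7*m/4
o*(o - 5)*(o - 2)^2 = o^4 - 9*o^3 + 24*o^2 - 20*o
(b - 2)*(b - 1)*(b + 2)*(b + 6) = b^4 + 5*b^3 - 10*b^2 - 20*b + 24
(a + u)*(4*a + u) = 4*a^2 + 5*a*u + u^2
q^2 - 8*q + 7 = (q - 7)*(q - 1)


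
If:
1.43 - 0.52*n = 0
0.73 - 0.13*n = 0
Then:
No Solution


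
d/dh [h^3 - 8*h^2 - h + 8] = 3*h^2 - 16*h - 1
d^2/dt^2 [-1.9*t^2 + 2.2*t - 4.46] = -3.80000000000000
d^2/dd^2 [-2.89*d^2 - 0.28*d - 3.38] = -5.78000000000000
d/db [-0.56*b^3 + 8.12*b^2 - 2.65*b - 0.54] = -1.68*b^2 + 16.24*b - 2.65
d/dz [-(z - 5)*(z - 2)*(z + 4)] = -3*z^2 + 6*z + 18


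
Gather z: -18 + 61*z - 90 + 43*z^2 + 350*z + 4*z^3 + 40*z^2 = 4*z^3 + 83*z^2 + 411*z - 108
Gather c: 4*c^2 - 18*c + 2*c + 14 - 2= 4*c^2 - 16*c + 12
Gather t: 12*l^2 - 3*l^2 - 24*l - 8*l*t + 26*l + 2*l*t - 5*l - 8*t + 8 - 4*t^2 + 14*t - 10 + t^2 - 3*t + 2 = 9*l^2 - 3*l - 3*t^2 + t*(3 - 6*l)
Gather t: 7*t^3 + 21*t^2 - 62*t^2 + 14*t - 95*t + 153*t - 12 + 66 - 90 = 7*t^3 - 41*t^2 + 72*t - 36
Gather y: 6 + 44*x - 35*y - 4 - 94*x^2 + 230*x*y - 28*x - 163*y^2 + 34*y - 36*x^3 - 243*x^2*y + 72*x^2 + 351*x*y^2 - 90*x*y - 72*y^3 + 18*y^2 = -36*x^3 - 22*x^2 + 16*x - 72*y^3 + y^2*(351*x - 145) + y*(-243*x^2 + 140*x - 1) + 2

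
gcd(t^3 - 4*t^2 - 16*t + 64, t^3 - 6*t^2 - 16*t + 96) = t^2 - 16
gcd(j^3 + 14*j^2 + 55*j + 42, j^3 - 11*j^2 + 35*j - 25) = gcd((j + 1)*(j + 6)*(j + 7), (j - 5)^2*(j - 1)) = 1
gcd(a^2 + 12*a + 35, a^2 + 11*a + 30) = a + 5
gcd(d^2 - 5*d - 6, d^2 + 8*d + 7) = d + 1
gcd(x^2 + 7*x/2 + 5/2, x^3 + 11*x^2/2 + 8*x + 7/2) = x + 1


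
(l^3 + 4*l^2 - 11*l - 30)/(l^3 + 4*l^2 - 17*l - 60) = (l^2 - l - 6)/(l^2 - l - 12)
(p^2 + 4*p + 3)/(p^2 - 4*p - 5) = (p + 3)/(p - 5)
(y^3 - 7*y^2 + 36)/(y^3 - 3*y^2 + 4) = (y^3 - 7*y^2 + 36)/(y^3 - 3*y^2 + 4)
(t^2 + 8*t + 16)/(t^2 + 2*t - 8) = (t + 4)/(t - 2)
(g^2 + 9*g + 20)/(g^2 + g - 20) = (g + 4)/(g - 4)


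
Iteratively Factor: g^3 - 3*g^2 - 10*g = (g + 2)*(g^2 - 5*g) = g*(g + 2)*(g - 5)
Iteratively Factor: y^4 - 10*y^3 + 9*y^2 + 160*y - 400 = (y - 4)*(y^3 - 6*y^2 - 15*y + 100) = (y - 4)*(y + 4)*(y^2 - 10*y + 25) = (y - 5)*(y - 4)*(y + 4)*(y - 5)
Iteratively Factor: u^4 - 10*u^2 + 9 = (u + 1)*(u^3 - u^2 - 9*u + 9) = (u - 3)*(u + 1)*(u^2 + 2*u - 3) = (u - 3)*(u - 1)*(u + 1)*(u + 3)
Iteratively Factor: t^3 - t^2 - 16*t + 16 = (t - 1)*(t^2 - 16) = (t - 1)*(t + 4)*(t - 4)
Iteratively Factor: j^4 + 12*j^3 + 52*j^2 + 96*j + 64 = (j + 4)*(j^3 + 8*j^2 + 20*j + 16) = (j + 2)*(j + 4)*(j^2 + 6*j + 8) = (j + 2)^2*(j + 4)*(j + 4)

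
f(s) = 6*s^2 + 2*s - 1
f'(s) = 12*s + 2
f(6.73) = 284.22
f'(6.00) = 74.00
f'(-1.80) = -19.60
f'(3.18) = 40.16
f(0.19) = -0.40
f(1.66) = 18.85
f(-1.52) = 9.82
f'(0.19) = 4.28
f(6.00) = 227.00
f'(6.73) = 82.76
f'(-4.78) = -55.36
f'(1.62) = 21.44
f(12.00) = 887.00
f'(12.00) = 146.00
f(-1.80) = 14.84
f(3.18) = 66.03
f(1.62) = 17.99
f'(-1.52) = -16.24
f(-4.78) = 126.53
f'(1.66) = 21.92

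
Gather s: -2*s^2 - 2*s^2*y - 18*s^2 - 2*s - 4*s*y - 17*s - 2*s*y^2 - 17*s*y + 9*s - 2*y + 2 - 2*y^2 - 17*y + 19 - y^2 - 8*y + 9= s^2*(-2*y - 20) + s*(-2*y^2 - 21*y - 10) - 3*y^2 - 27*y + 30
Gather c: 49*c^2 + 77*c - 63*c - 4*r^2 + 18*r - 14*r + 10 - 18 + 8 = 49*c^2 + 14*c - 4*r^2 + 4*r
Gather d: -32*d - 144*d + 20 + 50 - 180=-176*d - 110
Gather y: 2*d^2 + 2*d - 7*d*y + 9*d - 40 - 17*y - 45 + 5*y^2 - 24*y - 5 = 2*d^2 + 11*d + 5*y^2 + y*(-7*d - 41) - 90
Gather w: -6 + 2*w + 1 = 2*w - 5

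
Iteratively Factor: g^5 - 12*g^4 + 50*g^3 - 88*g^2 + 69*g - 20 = (g - 1)*(g^4 - 11*g^3 + 39*g^2 - 49*g + 20) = (g - 5)*(g - 1)*(g^3 - 6*g^2 + 9*g - 4) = (g - 5)*(g - 4)*(g - 1)*(g^2 - 2*g + 1) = (g - 5)*(g - 4)*(g - 1)^2*(g - 1)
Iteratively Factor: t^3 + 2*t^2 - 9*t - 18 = (t + 3)*(t^2 - t - 6) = (t + 2)*(t + 3)*(t - 3)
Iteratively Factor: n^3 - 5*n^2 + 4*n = (n)*(n^2 - 5*n + 4) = n*(n - 4)*(n - 1)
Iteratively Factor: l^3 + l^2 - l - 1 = (l + 1)*(l^2 - 1) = (l - 1)*(l + 1)*(l + 1)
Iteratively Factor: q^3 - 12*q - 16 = (q - 4)*(q^2 + 4*q + 4) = (q - 4)*(q + 2)*(q + 2)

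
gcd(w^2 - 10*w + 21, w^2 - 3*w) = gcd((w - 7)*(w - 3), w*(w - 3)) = w - 3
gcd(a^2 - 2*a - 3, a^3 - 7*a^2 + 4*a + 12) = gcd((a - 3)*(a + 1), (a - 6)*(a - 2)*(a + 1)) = a + 1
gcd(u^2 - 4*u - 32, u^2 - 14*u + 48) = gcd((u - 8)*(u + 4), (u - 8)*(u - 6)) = u - 8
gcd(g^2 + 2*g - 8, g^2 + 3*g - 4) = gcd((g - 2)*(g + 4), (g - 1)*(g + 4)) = g + 4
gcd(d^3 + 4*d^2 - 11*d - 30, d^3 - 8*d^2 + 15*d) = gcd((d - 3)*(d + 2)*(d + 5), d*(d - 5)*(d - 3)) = d - 3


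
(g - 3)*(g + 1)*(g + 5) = g^3 + 3*g^2 - 13*g - 15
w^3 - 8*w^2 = w^2*(w - 8)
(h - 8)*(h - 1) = h^2 - 9*h + 8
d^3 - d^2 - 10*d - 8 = (d - 4)*(d + 1)*(d + 2)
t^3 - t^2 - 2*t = t*(t - 2)*(t + 1)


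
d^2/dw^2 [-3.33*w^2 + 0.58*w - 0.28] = -6.66000000000000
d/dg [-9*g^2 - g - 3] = -18*g - 1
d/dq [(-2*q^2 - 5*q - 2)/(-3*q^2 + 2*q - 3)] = 19*(1 - q^2)/(9*q^4 - 12*q^3 + 22*q^2 - 12*q + 9)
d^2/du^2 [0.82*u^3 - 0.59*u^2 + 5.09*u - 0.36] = 4.92*u - 1.18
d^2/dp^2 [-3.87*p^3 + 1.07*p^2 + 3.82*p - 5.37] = 2.14 - 23.22*p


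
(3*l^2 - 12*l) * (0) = 0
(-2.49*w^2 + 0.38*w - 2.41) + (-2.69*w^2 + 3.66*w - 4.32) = -5.18*w^2 + 4.04*w - 6.73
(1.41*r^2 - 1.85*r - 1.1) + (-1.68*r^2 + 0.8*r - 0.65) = -0.27*r^2 - 1.05*r - 1.75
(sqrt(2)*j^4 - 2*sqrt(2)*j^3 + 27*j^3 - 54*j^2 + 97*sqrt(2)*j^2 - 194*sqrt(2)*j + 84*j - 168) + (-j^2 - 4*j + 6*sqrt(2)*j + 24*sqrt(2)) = sqrt(2)*j^4 - 2*sqrt(2)*j^3 + 27*j^3 - 55*j^2 + 97*sqrt(2)*j^2 - 188*sqrt(2)*j + 80*j - 168 + 24*sqrt(2)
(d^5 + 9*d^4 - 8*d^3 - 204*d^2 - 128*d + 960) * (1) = d^5 + 9*d^4 - 8*d^3 - 204*d^2 - 128*d + 960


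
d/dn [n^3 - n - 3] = 3*n^2 - 1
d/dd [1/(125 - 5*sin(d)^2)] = 2*sin(d)*cos(d)/(5*(sin(d)^2 - 25)^2)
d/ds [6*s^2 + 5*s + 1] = 12*s + 5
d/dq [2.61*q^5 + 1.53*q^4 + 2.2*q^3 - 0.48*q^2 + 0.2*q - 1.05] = 13.05*q^4 + 6.12*q^3 + 6.6*q^2 - 0.96*q + 0.2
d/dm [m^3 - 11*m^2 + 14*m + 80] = 3*m^2 - 22*m + 14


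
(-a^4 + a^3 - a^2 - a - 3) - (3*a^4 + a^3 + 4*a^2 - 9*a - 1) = -4*a^4 - 5*a^2 + 8*a - 2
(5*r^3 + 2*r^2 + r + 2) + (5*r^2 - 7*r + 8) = 5*r^3 + 7*r^2 - 6*r + 10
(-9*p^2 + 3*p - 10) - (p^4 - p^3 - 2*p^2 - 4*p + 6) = -p^4 + p^3 - 7*p^2 + 7*p - 16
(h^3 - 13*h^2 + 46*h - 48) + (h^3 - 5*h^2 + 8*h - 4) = 2*h^3 - 18*h^2 + 54*h - 52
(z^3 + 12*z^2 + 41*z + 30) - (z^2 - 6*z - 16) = z^3 + 11*z^2 + 47*z + 46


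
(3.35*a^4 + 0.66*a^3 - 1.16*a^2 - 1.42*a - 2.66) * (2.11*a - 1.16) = 7.0685*a^5 - 2.4934*a^4 - 3.2132*a^3 - 1.6506*a^2 - 3.9654*a + 3.0856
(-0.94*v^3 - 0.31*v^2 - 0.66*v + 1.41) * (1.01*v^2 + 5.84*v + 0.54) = -0.9494*v^5 - 5.8027*v^4 - 2.9846*v^3 - 2.5977*v^2 + 7.878*v + 0.7614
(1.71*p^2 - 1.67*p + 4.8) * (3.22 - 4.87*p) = -8.3277*p^3 + 13.6391*p^2 - 28.7534*p + 15.456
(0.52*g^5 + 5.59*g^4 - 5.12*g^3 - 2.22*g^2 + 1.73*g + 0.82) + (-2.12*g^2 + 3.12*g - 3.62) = 0.52*g^5 + 5.59*g^4 - 5.12*g^3 - 4.34*g^2 + 4.85*g - 2.8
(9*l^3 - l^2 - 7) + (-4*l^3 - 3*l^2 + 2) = 5*l^3 - 4*l^2 - 5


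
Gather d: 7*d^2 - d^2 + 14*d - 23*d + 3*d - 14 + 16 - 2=6*d^2 - 6*d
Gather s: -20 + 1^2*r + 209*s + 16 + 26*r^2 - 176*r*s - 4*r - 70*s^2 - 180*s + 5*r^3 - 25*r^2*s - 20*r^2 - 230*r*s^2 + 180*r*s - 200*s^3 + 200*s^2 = 5*r^3 + 6*r^2 - 3*r - 200*s^3 + s^2*(130 - 230*r) + s*(-25*r^2 + 4*r + 29) - 4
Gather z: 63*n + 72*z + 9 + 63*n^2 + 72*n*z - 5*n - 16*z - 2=63*n^2 + 58*n + z*(72*n + 56) + 7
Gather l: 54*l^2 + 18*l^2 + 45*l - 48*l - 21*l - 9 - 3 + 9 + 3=72*l^2 - 24*l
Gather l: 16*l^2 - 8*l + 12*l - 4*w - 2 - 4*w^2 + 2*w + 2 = 16*l^2 + 4*l - 4*w^2 - 2*w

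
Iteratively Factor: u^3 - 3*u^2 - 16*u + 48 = (u + 4)*(u^2 - 7*u + 12) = (u - 3)*(u + 4)*(u - 4)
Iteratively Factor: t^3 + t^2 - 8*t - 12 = (t - 3)*(t^2 + 4*t + 4) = (t - 3)*(t + 2)*(t + 2)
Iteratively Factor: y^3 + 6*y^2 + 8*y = (y)*(y^2 + 6*y + 8) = y*(y + 2)*(y + 4)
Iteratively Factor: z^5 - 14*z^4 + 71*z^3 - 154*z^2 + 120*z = (z - 5)*(z^4 - 9*z^3 + 26*z^2 - 24*z) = (z - 5)*(z - 4)*(z^3 - 5*z^2 + 6*z) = z*(z - 5)*(z - 4)*(z^2 - 5*z + 6) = z*(z - 5)*(z - 4)*(z - 3)*(z - 2)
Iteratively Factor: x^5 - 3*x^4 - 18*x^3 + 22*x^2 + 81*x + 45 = (x + 1)*(x^4 - 4*x^3 - 14*x^2 + 36*x + 45) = (x + 1)*(x + 3)*(x^3 - 7*x^2 + 7*x + 15) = (x + 1)^2*(x + 3)*(x^2 - 8*x + 15) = (x - 5)*(x + 1)^2*(x + 3)*(x - 3)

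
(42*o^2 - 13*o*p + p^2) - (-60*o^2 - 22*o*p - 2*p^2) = 102*o^2 + 9*o*p + 3*p^2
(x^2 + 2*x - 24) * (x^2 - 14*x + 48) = x^4 - 12*x^3 - 4*x^2 + 432*x - 1152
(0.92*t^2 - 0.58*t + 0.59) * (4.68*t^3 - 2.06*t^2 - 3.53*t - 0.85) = 4.3056*t^5 - 4.6096*t^4 + 0.7084*t^3 + 0.0499999999999996*t^2 - 1.5897*t - 0.5015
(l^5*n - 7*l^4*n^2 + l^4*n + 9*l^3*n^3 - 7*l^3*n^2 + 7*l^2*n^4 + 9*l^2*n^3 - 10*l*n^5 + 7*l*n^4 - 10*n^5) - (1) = l^5*n - 7*l^4*n^2 + l^4*n + 9*l^3*n^3 - 7*l^3*n^2 + 7*l^2*n^4 + 9*l^2*n^3 - 10*l*n^5 + 7*l*n^4 - 10*n^5 - 1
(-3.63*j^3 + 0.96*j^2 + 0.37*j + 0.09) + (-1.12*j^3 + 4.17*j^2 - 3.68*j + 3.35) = -4.75*j^3 + 5.13*j^2 - 3.31*j + 3.44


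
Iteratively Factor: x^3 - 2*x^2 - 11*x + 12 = (x + 3)*(x^2 - 5*x + 4) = (x - 4)*(x + 3)*(x - 1)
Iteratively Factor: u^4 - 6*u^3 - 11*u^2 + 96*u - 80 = (u - 5)*(u^3 - u^2 - 16*u + 16) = (u - 5)*(u - 4)*(u^2 + 3*u - 4) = (u - 5)*(u - 4)*(u - 1)*(u + 4)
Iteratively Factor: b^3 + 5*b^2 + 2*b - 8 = (b - 1)*(b^2 + 6*b + 8) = (b - 1)*(b + 2)*(b + 4)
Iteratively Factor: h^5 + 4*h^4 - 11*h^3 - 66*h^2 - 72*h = (h)*(h^4 + 4*h^3 - 11*h^2 - 66*h - 72) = h*(h - 4)*(h^3 + 8*h^2 + 21*h + 18) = h*(h - 4)*(h + 3)*(h^2 + 5*h + 6) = h*(h - 4)*(h + 2)*(h + 3)*(h + 3)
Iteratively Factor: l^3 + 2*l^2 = (l)*(l^2 + 2*l) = l*(l + 2)*(l)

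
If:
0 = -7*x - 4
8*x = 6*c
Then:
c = -16/21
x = -4/7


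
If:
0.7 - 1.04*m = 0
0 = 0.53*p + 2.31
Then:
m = 0.67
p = -4.36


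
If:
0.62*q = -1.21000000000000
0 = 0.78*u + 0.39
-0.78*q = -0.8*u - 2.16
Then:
No Solution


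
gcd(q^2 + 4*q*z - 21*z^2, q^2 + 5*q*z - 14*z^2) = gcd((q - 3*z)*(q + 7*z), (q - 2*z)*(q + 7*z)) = q + 7*z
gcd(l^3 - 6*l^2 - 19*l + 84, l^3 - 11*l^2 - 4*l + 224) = l^2 - 3*l - 28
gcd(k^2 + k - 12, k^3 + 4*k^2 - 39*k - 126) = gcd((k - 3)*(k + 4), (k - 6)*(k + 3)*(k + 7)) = 1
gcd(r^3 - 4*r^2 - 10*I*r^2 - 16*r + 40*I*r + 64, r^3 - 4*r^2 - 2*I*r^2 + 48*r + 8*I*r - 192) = r^2 + r*(-4 - 8*I) + 32*I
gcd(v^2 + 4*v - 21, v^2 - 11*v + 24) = v - 3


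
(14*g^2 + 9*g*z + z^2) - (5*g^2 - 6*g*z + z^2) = 9*g^2 + 15*g*z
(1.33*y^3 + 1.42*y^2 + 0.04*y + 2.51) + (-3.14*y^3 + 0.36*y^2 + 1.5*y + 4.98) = -1.81*y^3 + 1.78*y^2 + 1.54*y + 7.49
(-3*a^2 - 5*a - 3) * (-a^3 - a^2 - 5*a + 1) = 3*a^5 + 8*a^4 + 23*a^3 + 25*a^2 + 10*a - 3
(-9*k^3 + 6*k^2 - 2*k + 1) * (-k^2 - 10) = 9*k^5 - 6*k^4 + 92*k^3 - 61*k^2 + 20*k - 10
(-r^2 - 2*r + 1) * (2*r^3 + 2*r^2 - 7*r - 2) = -2*r^5 - 6*r^4 + 5*r^3 + 18*r^2 - 3*r - 2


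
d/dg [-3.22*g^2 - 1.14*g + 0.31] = -6.44*g - 1.14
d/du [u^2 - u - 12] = 2*u - 1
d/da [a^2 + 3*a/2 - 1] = 2*a + 3/2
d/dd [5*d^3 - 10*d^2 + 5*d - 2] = 15*d^2 - 20*d + 5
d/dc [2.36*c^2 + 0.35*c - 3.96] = 4.72*c + 0.35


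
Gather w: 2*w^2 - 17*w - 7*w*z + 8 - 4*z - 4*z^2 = 2*w^2 + w*(-7*z - 17) - 4*z^2 - 4*z + 8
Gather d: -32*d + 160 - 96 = 64 - 32*d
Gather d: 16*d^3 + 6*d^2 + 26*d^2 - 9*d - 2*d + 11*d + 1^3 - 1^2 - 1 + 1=16*d^3 + 32*d^2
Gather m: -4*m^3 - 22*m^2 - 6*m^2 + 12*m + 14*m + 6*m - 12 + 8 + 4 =-4*m^3 - 28*m^2 + 32*m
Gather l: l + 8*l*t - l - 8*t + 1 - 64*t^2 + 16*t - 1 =8*l*t - 64*t^2 + 8*t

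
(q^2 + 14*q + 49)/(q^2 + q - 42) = (q + 7)/(q - 6)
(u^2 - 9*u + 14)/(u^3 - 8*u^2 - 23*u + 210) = (u - 2)/(u^2 - u - 30)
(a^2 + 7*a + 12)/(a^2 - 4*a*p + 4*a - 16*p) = (-a - 3)/(-a + 4*p)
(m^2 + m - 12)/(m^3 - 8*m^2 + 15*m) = (m + 4)/(m*(m - 5))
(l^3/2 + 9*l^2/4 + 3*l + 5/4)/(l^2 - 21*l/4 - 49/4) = (2*l^3 + 9*l^2 + 12*l + 5)/(4*l^2 - 21*l - 49)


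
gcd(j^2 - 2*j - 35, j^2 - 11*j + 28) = j - 7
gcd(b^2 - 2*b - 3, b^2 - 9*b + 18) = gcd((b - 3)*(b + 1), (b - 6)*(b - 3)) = b - 3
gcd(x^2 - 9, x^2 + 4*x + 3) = x + 3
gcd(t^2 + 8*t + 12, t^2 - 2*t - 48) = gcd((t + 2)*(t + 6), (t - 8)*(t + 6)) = t + 6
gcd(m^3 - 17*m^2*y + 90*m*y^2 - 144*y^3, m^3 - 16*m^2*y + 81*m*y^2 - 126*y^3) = m^2 - 9*m*y + 18*y^2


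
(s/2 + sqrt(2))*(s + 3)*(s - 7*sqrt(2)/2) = s^3/2 - 3*sqrt(2)*s^2/4 + 3*s^2/2 - 7*s - 9*sqrt(2)*s/4 - 21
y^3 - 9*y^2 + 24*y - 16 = (y - 4)^2*(y - 1)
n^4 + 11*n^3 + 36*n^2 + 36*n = n*(n + 2)*(n + 3)*(n + 6)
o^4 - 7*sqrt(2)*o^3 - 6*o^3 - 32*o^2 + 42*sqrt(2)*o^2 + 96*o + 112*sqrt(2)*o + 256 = (o - 8)*(o + 2)*(o - 8*sqrt(2))*(o + sqrt(2))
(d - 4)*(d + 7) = d^2 + 3*d - 28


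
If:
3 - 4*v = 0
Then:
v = 3/4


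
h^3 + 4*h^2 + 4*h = h*(h + 2)^2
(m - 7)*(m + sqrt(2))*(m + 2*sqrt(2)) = m^3 - 7*m^2 + 3*sqrt(2)*m^2 - 21*sqrt(2)*m + 4*m - 28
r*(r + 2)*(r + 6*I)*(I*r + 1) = I*r^4 - 5*r^3 + 2*I*r^3 - 10*r^2 + 6*I*r^2 + 12*I*r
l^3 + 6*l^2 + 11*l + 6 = (l + 1)*(l + 2)*(l + 3)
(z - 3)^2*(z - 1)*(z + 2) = z^4 - 5*z^3 + z^2 + 21*z - 18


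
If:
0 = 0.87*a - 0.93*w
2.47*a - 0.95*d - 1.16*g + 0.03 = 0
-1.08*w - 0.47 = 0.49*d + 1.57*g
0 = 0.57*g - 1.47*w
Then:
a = -0.10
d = 0.07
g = -0.25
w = -0.10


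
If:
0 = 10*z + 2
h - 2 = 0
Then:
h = 2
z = -1/5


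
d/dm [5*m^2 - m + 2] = 10*m - 1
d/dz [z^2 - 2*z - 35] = 2*z - 2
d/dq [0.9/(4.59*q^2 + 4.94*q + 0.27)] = (-8.262*q - 4.446)/(4.59*q^2 + 4.94*q + 0.27)^2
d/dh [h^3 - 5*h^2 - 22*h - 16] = 3*h^2 - 10*h - 22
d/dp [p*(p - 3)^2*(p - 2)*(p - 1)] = 5*p^4 - 36*p^3 + 87*p^2 - 78*p + 18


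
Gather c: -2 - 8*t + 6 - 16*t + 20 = 24 - 24*t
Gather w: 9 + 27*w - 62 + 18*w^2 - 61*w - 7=18*w^2 - 34*w - 60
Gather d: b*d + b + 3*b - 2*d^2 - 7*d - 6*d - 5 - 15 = 4*b - 2*d^2 + d*(b - 13) - 20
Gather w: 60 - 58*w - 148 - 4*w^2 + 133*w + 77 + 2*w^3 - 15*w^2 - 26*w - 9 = 2*w^3 - 19*w^2 + 49*w - 20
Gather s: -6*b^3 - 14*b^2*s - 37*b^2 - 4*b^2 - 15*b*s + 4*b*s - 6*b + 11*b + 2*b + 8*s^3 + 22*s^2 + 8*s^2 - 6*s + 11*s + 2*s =-6*b^3 - 41*b^2 + 7*b + 8*s^3 + 30*s^2 + s*(-14*b^2 - 11*b + 7)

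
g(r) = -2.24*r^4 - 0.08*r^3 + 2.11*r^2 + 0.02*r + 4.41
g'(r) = -8.96*r^3 - 0.24*r^2 + 4.22*r + 0.02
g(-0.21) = 4.50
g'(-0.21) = -0.79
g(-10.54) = -27312.33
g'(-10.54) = 10420.19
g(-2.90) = -134.38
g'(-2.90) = 204.29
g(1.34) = 0.81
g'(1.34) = -16.31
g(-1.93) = -18.27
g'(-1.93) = 55.40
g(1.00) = 4.22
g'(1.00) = -4.96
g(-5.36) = -1771.63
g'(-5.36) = 1350.26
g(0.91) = 4.58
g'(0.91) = -3.09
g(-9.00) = -14463.18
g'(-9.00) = 6474.44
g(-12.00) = -46002.39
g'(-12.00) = 15397.70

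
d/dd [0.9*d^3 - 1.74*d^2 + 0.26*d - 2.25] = 2.7*d^2 - 3.48*d + 0.26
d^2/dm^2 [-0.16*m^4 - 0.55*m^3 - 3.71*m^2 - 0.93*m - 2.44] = -1.92*m^2 - 3.3*m - 7.42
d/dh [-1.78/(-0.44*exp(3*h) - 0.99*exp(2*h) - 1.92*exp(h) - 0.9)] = (-2.3496*exp(2*h) - 3.5244*exp(h) - 3.4176)*exp(h)/(0.44*exp(3*h) + 0.99*exp(2*h) + 1.92*exp(h) + 0.9)^2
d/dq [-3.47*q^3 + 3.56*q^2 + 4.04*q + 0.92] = -10.41*q^2 + 7.12*q + 4.04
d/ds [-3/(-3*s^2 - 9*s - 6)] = (-2*s - 3)/(s^2 + 3*s + 2)^2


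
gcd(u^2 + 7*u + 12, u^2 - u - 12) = u + 3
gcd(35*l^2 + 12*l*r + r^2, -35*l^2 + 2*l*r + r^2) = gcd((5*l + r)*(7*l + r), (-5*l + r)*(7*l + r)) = 7*l + r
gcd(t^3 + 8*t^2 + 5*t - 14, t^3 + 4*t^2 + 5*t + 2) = t + 2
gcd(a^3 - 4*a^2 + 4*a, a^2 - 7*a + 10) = a - 2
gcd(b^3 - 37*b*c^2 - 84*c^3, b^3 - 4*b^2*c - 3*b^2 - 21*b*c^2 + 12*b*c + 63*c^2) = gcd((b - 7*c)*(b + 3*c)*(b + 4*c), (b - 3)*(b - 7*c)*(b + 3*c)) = b^2 - 4*b*c - 21*c^2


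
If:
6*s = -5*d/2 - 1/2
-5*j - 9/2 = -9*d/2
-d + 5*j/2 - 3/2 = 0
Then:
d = 3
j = 9/5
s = -4/3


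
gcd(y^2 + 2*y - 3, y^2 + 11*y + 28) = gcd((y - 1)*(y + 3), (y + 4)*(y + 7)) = 1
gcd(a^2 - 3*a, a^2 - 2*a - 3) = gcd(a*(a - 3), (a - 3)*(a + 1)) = a - 3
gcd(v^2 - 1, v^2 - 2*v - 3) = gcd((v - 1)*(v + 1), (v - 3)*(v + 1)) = v + 1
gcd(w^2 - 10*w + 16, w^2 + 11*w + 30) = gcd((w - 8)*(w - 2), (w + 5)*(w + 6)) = 1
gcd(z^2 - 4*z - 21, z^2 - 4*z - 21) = z^2 - 4*z - 21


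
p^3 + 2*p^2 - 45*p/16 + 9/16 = (p - 3/4)*(p - 1/4)*(p + 3)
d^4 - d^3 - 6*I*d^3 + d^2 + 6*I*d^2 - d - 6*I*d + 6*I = (d - 1)*(d - 6*I)*(d - I)*(d + I)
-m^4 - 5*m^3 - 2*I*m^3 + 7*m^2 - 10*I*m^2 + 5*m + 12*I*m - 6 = (m - 1)*(m + 6)*(-I*m + 1)^2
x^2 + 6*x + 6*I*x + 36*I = (x + 6)*(x + 6*I)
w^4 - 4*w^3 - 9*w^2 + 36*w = w*(w - 4)*(w - 3)*(w + 3)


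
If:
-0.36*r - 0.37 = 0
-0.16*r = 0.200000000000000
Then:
No Solution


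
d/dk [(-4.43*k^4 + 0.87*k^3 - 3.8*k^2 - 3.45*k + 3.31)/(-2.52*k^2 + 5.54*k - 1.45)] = (22.3272*k^5 - 75.819*k^4 + 35.3336*k^3 - 33.5305*k^2 + 27.7024*k - 13.3349)/(6.3504*k^4 - 27.9216*k^3 + 37.9996*k^2 - 16.066*k + 2.1025)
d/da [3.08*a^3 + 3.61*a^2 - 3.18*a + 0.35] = 9.24*a^2 + 7.22*a - 3.18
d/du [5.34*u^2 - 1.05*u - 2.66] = 10.68*u - 1.05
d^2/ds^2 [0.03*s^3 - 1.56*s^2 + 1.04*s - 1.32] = 0.18*s - 3.12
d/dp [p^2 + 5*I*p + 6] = 2*p + 5*I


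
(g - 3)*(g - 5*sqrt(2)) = g^2 - 5*sqrt(2)*g - 3*g + 15*sqrt(2)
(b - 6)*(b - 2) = b^2 - 8*b + 12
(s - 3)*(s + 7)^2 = s^3 + 11*s^2 + 7*s - 147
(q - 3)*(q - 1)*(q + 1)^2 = q^4 - 2*q^3 - 4*q^2 + 2*q + 3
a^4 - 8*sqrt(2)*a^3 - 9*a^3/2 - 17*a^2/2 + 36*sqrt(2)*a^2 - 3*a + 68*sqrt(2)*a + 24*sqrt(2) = (a - 6)*(a + 1/2)*(a + 1)*(a - 8*sqrt(2))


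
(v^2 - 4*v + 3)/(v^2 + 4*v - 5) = (v - 3)/(v + 5)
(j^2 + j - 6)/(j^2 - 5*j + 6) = (j + 3)/(j - 3)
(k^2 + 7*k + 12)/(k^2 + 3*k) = (k + 4)/k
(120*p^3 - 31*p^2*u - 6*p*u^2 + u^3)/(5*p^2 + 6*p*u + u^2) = (24*p^2 - 11*p*u + u^2)/(p + u)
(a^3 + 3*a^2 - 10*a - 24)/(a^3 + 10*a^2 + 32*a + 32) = (a - 3)/(a + 4)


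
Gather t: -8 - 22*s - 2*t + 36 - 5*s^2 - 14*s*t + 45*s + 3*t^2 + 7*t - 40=-5*s^2 + 23*s + 3*t^2 + t*(5 - 14*s) - 12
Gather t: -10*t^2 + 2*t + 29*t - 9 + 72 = -10*t^2 + 31*t + 63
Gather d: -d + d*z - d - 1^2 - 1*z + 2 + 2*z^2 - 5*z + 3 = d*(z - 2) + 2*z^2 - 6*z + 4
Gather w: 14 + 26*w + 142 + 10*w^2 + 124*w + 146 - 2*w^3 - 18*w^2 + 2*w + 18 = -2*w^3 - 8*w^2 + 152*w + 320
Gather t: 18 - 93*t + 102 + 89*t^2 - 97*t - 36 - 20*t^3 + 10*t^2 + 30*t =-20*t^3 + 99*t^2 - 160*t + 84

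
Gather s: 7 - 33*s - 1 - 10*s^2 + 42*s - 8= -10*s^2 + 9*s - 2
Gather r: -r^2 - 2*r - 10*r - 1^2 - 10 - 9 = -r^2 - 12*r - 20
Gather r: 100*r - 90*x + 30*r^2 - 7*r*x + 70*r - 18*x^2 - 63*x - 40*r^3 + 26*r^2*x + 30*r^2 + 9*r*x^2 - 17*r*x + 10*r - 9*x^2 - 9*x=-40*r^3 + r^2*(26*x + 60) + r*(9*x^2 - 24*x + 180) - 27*x^2 - 162*x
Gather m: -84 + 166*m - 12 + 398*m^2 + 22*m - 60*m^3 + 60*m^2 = -60*m^3 + 458*m^2 + 188*m - 96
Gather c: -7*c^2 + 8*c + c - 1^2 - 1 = -7*c^2 + 9*c - 2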